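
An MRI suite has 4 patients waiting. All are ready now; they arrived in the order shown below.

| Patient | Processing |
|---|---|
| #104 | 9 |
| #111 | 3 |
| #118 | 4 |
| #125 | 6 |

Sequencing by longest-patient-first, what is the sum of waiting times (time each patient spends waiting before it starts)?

43

LPT (decreasing processing time): #104 #125 #118 #111.
#104: waits 0, runs 0→9
#125: waits 9, runs 9→15
#118: waits 15, runs 15→19
#111: waits 19, runs 19→22
Sum = 0+9+15+19 = 43.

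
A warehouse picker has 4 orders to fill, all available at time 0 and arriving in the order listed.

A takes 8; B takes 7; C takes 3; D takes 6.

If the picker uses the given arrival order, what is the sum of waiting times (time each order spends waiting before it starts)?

FIFO (arrival order): A B C D.
A: waits 0, runs 0→8
B: waits 8, runs 8→15
C: waits 15, runs 15→18
D: waits 18, runs 18→24
Sum = 0+8+15+18 = 41.

41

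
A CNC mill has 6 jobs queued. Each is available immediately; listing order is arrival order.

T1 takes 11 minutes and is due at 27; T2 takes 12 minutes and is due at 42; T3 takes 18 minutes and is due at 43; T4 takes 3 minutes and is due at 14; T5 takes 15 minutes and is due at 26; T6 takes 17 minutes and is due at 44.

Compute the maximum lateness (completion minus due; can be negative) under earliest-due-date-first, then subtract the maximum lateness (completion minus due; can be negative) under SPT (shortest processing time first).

-1

EDD (increasing due date): T4 T5 T1 T2 T3 T6.
T4: 0→3, due 14, lateness -11
T5: 3→18, due 26, lateness -8
T1: 18→29, due 27, lateness 2
T2: 29→41, due 42, lateness -1
T3: 41→59, due 43, lateness 16
T6: 59→76, due 44, lateness 32
Maximum = 32.
SPT (increasing processing time): T4 T1 T2 T5 T6 T3.
T4: 0→3, due 14, lateness -11
T1: 3→14, due 27, lateness -13
T2: 14→26, due 42, lateness -16
T5: 26→41, due 26, lateness 15
T6: 41→58, due 44, lateness 14
T3: 58→76, due 43, lateness 33
Maximum = 33.
Difference = 32 − 33 = -1.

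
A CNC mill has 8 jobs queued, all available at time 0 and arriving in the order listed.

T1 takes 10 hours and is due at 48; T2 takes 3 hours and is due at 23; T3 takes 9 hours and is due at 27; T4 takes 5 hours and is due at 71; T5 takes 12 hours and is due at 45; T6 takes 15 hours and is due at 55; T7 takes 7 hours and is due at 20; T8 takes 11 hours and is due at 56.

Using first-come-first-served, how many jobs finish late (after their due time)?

2

FIFO (arrival order): T1 T2 T3 T4 T5 T6 T7 T8.
T1: 0→10, due 48, tardiness 0
T2: 10→13, due 23, tardiness 0
T3: 13→22, due 27, tardiness 0
T4: 22→27, due 71, tardiness 0
T5: 27→39, due 45, tardiness 0
T6: 39→54, due 55, tardiness 0
T7: 54→61, due 20, tardiness 41
T8: 61→72, due 56, tardiness 16
Late jobs: 2.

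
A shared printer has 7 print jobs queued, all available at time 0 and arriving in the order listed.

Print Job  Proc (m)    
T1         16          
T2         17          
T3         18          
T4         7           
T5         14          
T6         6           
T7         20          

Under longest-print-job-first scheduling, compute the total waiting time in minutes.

LPT (decreasing processing time): T7 T3 T2 T1 T5 T4 T6.
T7: waits 0, runs 0→20
T3: waits 20, runs 20→38
T2: waits 38, runs 38→55
T1: waits 55, runs 55→71
T5: waits 71, runs 71→85
T4: waits 85, runs 85→92
T6: waits 92, runs 92→98
Sum = 0+20+38+55+71+85+92 = 361.

361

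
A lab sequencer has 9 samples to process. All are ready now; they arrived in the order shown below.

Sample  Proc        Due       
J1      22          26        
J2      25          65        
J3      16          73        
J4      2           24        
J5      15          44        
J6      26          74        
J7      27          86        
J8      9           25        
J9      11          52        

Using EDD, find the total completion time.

616

EDD (increasing due date): J4 J8 J1 J5 J9 J2 J3 J6 J7.
J4: 0→2
J8: 2→11
J1: 11→33
J5: 33→48
J9: 48→59
J2: 59→84
J3: 84→100
J6: 100→126
J7: 126→153
Sum = 2+11+33+48+59+84+100+126+153 = 616.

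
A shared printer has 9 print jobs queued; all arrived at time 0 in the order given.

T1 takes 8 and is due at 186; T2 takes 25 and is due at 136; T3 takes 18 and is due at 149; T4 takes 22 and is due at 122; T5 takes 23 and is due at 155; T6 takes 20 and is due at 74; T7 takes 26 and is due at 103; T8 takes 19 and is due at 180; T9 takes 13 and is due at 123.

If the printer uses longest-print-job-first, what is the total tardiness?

LPT (decreasing processing time): T7 T2 T5 T4 T6 T8 T3 T9 T1.
T7: 0→26, due 103, tardiness 0
T2: 26→51, due 136, tardiness 0
T5: 51→74, due 155, tardiness 0
T4: 74→96, due 122, tardiness 0
T6: 96→116, due 74, tardiness 42
T8: 116→135, due 180, tardiness 0
T3: 135→153, due 149, tardiness 4
T9: 153→166, due 123, tardiness 43
T1: 166→174, due 186, tardiness 0
Sum = 0+0+0+0+42+0+4+43+0 = 89.

89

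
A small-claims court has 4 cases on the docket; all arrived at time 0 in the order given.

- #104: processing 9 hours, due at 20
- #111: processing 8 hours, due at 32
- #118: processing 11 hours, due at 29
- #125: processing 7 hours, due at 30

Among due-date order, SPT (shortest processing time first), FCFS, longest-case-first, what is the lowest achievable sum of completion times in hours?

EDD (increasing due date): #104 #118 #125 #111.
#104: 0→9
#118: 9→20
#125: 20→27
#111: 27→35
Sum = 9+20+27+35 = 91.
SPT (increasing processing time): #125 #111 #104 #118.
#125: 0→7
#111: 7→15
#104: 15→24
#118: 24→35
Sum = 7+15+24+35 = 81.
FIFO (arrival order): #104 #111 #118 #125.
#104: 0→9
#111: 9→17
#118: 17→28
#125: 28→35
Sum = 9+17+28+35 = 89.
LPT (decreasing processing time): #118 #104 #111 #125.
#118: 0→11
#104: 11→20
#111: 20→28
#125: 28→35
Sum = 11+20+28+35 = 94.
EDD 91, SPT 81, FIFO 89, LPT 94 → minimum 81.

81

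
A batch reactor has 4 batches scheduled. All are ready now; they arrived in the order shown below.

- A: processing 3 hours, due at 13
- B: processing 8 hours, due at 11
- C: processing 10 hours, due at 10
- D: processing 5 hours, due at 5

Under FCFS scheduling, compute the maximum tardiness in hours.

FIFO (arrival order): A B C D.
A: 0→3, due 13, tardiness 0
B: 3→11, due 11, tardiness 0
C: 11→21, due 10, tardiness 11
D: 21→26, due 5, tardiness 21
Maximum = 21.

21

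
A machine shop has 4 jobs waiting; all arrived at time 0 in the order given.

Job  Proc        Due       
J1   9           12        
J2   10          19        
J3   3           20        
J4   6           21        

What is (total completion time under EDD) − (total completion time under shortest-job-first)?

EDD (increasing due date): J1 J2 J3 J4.
J1: 0→9
J2: 9→19
J3: 19→22
J4: 22→28
Sum = 9+19+22+28 = 78.
SPT (increasing processing time): J3 J4 J1 J2.
J3: 0→3
J4: 3→9
J1: 9→18
J2: 18→28
Sum = 3+9+18+28 = 58.
Difference = 78 − 58 = 20.

20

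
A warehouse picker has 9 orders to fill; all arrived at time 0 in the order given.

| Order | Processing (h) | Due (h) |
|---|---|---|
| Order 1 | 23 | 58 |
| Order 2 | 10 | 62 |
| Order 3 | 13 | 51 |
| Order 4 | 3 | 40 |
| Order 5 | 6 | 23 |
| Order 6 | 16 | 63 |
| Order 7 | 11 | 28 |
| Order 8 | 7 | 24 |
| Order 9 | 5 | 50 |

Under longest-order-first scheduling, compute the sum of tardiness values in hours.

261

LPT (decreasing processing time): Order 1 Order 6 Order 3 Order 7 Order 2 Order 8 Order 5 Order 9 Order 4.
Order 1: 0→23, due 58, tardiness 0
Order 6: 23→39, due 63, tardiness 0
Order 3: 39→52, due 51, tardiness 1
Order 7: 52→63, due 28, tardiness 35
Order 2: 63→73, due 62, tardiness 11
Order 8: 73→80, due 24, tardiness 56
Order 5: 80→86, due 23, tardiness 63
Order 9: 86→91, due 50, tardiness 41
Order 4: 91→94, due 40, tardiness 54
Sum = 0+0+1+35+11+56+63+41+54 = 261.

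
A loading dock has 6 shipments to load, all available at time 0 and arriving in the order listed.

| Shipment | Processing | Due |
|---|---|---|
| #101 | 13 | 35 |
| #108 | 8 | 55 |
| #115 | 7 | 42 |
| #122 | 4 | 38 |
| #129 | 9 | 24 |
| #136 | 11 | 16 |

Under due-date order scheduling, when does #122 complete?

EDD (increasing due date): #136 #129 #101 #122 #115 #108.
#136: 0→11
#129: 11→20
#101: 20→33
#122: 33→37

37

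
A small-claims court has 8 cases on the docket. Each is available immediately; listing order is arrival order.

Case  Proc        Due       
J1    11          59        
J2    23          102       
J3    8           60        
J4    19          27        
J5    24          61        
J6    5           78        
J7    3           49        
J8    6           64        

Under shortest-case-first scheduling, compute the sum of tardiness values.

63

SPT (increasing processing time): J7 J6 J8 J3 J1 J4 J2 J5.
J7: 0→3, due 49, tardiness 0
J6: 3→8, due 78, tardiness 0
J8: 8→14, due 64, tardiness 0
J3: 14→22, due 60, tardiness 0
J1: 22→33, due 59, tardiness 0
J4: 33→52, due 27, tardiness 25
J2: 52→75, due 102, tardiness 0
J5: 75→99, due 61, tardiness 38
Sum = 0+0+0+0+0+25+0+38 = 63.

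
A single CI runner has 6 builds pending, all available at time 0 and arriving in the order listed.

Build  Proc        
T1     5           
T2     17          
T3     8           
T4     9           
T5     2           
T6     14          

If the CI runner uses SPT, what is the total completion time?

SPT (increasing processing time): T5 T1 T3 T4 T6 T2.
T5: 0→2
T1: 2→7
T3: 7→15
T4: 15→24
T6: 24→38
T2: 38→55
Sum = 2+7+15+24+38+55 = 141.

141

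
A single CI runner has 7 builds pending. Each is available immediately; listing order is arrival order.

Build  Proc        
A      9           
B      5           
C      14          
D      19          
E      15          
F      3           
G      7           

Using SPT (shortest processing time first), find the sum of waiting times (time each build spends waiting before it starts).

SPT (increasing processing time): F B G A C E D.
F: waits 0, runs 0→3
B: waits 3, runs 3→8
G: waits 8, runs 8→15
A: waits 15, runs 15→24
C: waits 24, runs 24→38
E: waits 38, runs 38→53
D: waits 53, runs 53→72
Sum = 0+3+8+15+24+38+53 = 141.

141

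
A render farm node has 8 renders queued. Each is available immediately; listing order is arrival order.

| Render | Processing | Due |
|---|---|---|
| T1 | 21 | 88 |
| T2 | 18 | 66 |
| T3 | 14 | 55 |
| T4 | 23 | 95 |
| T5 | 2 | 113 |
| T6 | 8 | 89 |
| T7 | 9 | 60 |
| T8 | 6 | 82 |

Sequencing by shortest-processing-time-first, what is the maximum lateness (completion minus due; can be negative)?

6

SPT (increasing processing time): T5 T8 T6 T7 T3 T2 T1 T4.
T5: 0→2, due 113, lateness -111
T8: 2→8, due 82, lateness -74
T6: 8→16, due 89, lateness -73
T7: 16→25, due 60, lateness -35
T3: 25→39, due 55, lateness -16
T2: 39→57, due 66, lateness -9
T1: 57→78, due 88, lateness -10
T4: 78→101, due 95, lateness 6
Maximum = 6.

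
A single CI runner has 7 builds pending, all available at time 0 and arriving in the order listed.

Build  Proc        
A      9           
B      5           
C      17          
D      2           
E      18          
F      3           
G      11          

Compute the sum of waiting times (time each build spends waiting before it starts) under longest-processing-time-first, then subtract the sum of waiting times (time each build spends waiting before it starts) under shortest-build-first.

164

LPT (decreasing processing time): E C G A B F D.
E: waits 0, runs 0→18
C: waits 18, runs 18→35
G: waits 35, runs 35→46
A: waits 46, runs 46→55
B: waits 55, runs 55→60
F: waits 60, runs 60→63
D: waits 63, runs 63→65
Sum = 0+18+35+46+55+60+63 = 277.
SPT (increasing processing time): D F B A G C E.
D: waits 0, runs 0→2
F: waits 2, runs 2→5
B: waits 5, runs 5→10
A: waits 10, runs 10→19
G: waits 19, runs 19→30
C: waits 30, runs 30→47
E: waits 47, runs 47→65
Sum = 0+2+5+10+19+30+47 = 113.
Difference = 277 − 113 = 164.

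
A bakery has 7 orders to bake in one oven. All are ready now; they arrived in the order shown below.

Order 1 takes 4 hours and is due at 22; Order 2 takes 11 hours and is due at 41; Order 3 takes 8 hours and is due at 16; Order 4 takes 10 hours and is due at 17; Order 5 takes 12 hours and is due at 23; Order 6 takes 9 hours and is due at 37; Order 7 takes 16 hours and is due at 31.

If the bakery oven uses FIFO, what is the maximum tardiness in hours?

FIFO (arrival order): Order 1 Order 2 Order 3 Order 4 Order 5 Order 6 Order 7.
Order 1: 0→4, due 22, tardiness 0
Order 2: 4→15, due 41, tardiness 0
Order 3: 15→23, due 16, tardiness 7
Order 4: 23→33, due 17, tardiness 16
Order 5: 33→45, due 23, tardiness 22
Order 6: 45→54, due 37, tardiness 17
Order 7: 54→70, due 31, tardiness 39
Maximum = 39.

39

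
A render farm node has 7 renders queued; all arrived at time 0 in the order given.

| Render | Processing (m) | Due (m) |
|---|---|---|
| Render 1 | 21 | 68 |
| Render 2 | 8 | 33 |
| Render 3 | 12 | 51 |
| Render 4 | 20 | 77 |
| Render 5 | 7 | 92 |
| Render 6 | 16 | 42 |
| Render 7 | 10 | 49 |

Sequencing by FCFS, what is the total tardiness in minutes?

87

FIFO (arrival order): Render 1 Render 2 Render 3 Render 4 Render 5 Render 6 Render 7.
Render 1: 0→21, due 68, tardiness 0
Render 2: 21→29, due 33, tardiness 0
Render 3: 29→41, due 51, tardiness 0
Render 4: 41→61, due 77, tardiness 0
Render 5: 61→68, due 92, tardiness 0
Render 6: 68→84, due 42, tardiness 42
Render 7: 84→94, due 49, tardiness 45
Sum = 0+0+0+0+0+42+45 = 87.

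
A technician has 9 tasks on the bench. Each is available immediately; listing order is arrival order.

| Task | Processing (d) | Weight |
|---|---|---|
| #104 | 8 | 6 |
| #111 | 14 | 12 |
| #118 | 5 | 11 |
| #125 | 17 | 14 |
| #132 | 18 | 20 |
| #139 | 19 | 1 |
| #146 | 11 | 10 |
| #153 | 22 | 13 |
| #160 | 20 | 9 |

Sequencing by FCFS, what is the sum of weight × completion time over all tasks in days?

FIFO (arrival order): #104 #111 #118 #125 #132 #139 #146 #153 #160.
#104: finishes 8, weight 6, w·C = 48
#111: finishes 22, weight 12, w·C = 264
#118: finishes 27, weight 11, w·C = 297
#125: finishes 44, weight 14, w·C = 616
#132: finishes 62, weight 20, w·C = 1240
#139: finishes 81, weight 1, w·C = 81
#146: finishes 92, weight 10, w·C = 920
#153: finishes 114, weight 13, w·C = 1482
#160: finishes 134, weight 9, w·C = 1206
Sum = 48+264+297+616+1240+81+920+1482+1206 = 6154.

6154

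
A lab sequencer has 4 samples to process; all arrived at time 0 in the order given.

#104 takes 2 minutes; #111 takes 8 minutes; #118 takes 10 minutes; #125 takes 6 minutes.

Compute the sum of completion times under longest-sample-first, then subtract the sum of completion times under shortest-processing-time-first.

26

LPT (decreasing processing time): #118 #111 #125 #104.
#118: 0→10
#111: 10→18
#125: 18→24
#104: 24→26
Sum = 10+18+24+26 = 78.
SPT (increasing processing time): #104 #125 #111 #118.
#104: 0→2
#125: 2→8
#111: 8→16
#118: 16→26
Sum = 2+8+16+26 = 52.
Difference = 78 − 52 = 26.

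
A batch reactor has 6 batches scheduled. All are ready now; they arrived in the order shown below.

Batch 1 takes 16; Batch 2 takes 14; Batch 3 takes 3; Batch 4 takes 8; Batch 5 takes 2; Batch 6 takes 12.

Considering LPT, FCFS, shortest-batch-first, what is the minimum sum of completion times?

LPT (decreasing processing time): Batch 1 Batch 2 Batch 6 Batch 4 Batch 3 Batch 5.
Batch 1: 0→16
Batch 2: 16→30
Batch 6: 30→42
Batch 4: 42→50
Batch 3: 50→53
Batch 5: 53→55
Sum = 16+30+42+50+53+55 = 246.
FIFO (arrival order): Batch 1 Batch 2 Batch 3 Batch 4 Batch 5 Batch 6.
Batch 1: 0→16
Batch 2: 16→30
Batch 3: 30→33
Batch 4: 33→41
Batch 5: 41→43
Batch 6: 43→55
Sum = 16+30+33+41+43+55 = 218.
SPT (increasing processing time): Batch 5 Batch 3 Batch 4 Batch 6 Batch 2 Batch 1.
Batch 5: 0→2
Batch 3: 2→5
Batch 4: 5→13
Batch 6: 13→25
Batch 2: 25→39
Batch 1: 39→55
Sum = 2+5+13+25+39+55 = 139.
LPT 246, FIFO 218, SPT 139 → minimum 139.

139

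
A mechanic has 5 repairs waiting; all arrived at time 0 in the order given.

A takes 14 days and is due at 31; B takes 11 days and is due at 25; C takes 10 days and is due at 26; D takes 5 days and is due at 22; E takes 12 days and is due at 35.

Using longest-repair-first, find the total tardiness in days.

63

LPT (decreasing processing time): A E B C D.
A: 0→14, due 31, tardiness 0
E: 14→26, due 35, tardiness 0
B: 26→37, due 25, tardiness 12
C: 37→47, due 26, tardiness 21
D: 47→52, due 22, tardiness 30
Sum = 0+0+12+21+30 = 63.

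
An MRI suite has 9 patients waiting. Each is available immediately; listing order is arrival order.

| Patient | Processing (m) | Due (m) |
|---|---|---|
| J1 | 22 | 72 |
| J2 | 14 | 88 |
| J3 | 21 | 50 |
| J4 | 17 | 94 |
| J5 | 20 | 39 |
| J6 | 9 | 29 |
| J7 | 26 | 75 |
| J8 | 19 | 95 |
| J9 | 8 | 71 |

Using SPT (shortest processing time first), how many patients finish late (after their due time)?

4

SPT (increasing processing time): J9 J6 J2 J4 J8 J5 J3 J1 J7.
J9: 0→8, due 71, tardiness 0
J6: 8→17, due 29, tardiness 0
J2: 17→31, due 88, tardiness 0
J4: 31→48, due 94, tardiness 0
J8: 48→67, due 95, tardiness 0
J5: 67→87, due 39, tardiness 48
J3: 87→108, due 50, tardiness 58
J1: 108→130, due 72, tardiness 58
J7: 130→156, due 75, tardiness 81
Late patients: 4.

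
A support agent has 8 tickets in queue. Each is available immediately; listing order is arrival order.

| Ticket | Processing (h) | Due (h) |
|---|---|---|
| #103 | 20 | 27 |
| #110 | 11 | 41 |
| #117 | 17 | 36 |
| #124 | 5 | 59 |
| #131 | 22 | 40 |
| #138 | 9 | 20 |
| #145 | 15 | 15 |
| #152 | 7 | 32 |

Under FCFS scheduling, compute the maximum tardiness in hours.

FIFO (arrival order): #103 #110 #117 #124 #131 #138 #145 #152.
#103: 0→20, due 27, tardiness 0
#110: 20→31, due 41, tardiness 0
#117: 31→48, due 36, tardiness 12
#124: 48→53, due 59, tardiness 0
#131: 53→75, due 40, tardiness 35
#138: 75→84, due 20, tardiness 64
#145: 84→99, due 15, tardiness 84
#152: 99→106, due 32, tardiness 74
Maximum = 84.

84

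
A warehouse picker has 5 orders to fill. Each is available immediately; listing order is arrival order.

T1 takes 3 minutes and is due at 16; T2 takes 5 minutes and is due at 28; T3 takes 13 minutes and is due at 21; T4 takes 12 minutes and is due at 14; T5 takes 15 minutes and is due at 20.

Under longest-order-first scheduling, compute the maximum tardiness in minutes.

32

LPT (decreasing processing time): T5 T3 T4 T2 T1.
T5: 0→15, due 20, tardiness 0
T3: 15→28, due 21, tardiness 7
T4: 28→40, due 14, tardiness 26
T2: 40→45, due 28, tardiness 17
T1: 45→48, due 16, tardiness 32
Maximum = 32.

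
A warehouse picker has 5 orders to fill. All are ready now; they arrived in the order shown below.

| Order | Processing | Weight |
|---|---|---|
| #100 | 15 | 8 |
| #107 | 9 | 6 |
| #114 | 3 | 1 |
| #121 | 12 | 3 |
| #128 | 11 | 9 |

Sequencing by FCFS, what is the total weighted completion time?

FIFO (arrival order): #100 #107 #114 #121 #128.
#100: finishes 15, weight 8, w·C = 120
#107: finishes 24, weight 6, w·C = 144
#114: finishes 27, weight 1, w·C = 27
#121: finishes 39, weight 3, w·C = 117
#128: finishes 50, weight 9, w·C = 450
Sum = 120+144+27+117+450 = 858.

858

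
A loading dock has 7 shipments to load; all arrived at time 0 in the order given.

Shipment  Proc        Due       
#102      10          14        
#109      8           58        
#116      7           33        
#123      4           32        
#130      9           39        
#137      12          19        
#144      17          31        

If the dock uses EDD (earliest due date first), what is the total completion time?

290

EDD (increasing due date): #102 #137 #144 #123 #116 #130 #109.
#102: 0→10
#137: 10→22
#144: 22→39
#123: 39→43
#116: 43→50
#130: 50→59
#109: 59→67
Sum = 10+22+39+43+50+59+67 = 290.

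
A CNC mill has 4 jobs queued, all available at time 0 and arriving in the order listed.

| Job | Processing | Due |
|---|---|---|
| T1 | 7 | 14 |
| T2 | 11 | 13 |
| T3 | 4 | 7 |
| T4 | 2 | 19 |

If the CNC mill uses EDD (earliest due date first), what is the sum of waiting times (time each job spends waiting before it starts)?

EDD (increasing due date): T3 T2 T1 T4.
T3: waits 0, runs 0→4
T2: waits 4, runs 4→15
T1: waits 15, runs 15→22
T4: waits 22, runs 22→24
Sum = 0+4+15+22 = 41.

41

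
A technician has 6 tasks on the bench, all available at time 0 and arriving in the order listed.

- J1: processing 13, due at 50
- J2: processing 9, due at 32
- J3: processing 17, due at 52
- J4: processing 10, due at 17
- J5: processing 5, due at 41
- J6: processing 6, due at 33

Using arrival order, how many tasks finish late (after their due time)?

3

FIFO (arrival order): J1 J2 J3 J4 J5 J6.
J1: 0→13, due 50, tardiness 0
J2: 13→22, due 32, tardiness 0
J3: 22→39, due 52, tardiness 0
J4: 39→49, due 17, tardiness 32
J5: 49→54, due 41, tardiness 13
J6: 54→60, due 33, tardiness 27
Late tasks: 3.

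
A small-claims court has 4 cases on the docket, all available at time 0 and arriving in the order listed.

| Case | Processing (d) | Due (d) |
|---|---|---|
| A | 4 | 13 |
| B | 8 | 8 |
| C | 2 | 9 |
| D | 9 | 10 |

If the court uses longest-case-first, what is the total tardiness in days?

31

LPT (decreasing processing time): D B A C.
D: 0→9, due 10, tardiness 0
B: 9→17, due 8, tardiness 9
A: 17→21, due 13, tardiness 8
C: 21→23, due 9, tardiness 14
Sum = 0+9+8+14 = 31.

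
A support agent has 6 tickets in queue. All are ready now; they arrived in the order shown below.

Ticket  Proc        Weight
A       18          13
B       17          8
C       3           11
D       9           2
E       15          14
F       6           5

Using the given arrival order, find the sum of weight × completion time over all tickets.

FIFO (arrival order): A B C D E F.
A: finishes 18, weight 13, w·C = 234
B: finishes 35, weight 8, w·C = 280
C: finishes 38, weight 11, w·C = 418
D: finishes 47, weight 2, w·C = 94
E: finishes 62, weight 14, w·C = 868
F: finishes 68, weight 5, w·C = 340
Sum = 234+280+418+94+868+340 = 2234.

2234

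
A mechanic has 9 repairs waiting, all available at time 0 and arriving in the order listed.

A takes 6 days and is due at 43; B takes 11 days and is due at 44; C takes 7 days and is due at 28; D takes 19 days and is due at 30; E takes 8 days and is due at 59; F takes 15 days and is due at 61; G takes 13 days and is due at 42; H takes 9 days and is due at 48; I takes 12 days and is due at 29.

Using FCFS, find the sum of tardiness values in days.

166

FIFO (arrival order): A B C D E F G H I.
A: 0→6, due 43, tardiness 0
B: 6→17, due 44, tardiness 0
C: 17→24, due 28, tardiness 0
D: 24→43, due 30, tardiness 13
E: 43→51, due 59, tardiness 0
F: 51→66, due 61, tardiness 5
G: 66→79, due 42, tardiness 37
H: 79→88, due 48, tardiness 40
I: 88→100, due 29, tardiness 71
Sum = 0+0+0+13+0+5+37+40+71 = 166.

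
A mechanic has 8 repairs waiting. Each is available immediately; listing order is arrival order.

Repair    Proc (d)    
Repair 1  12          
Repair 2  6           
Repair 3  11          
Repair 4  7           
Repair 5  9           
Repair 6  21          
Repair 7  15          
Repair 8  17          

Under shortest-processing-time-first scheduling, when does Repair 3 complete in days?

SPT (increasing processing time): Repair 2 Repair 4 Repair 5 Repair 3 Repair 1 Repair 7 Repair 8 Repair 6.
Repair 2: 0→6
Repair 4: 6→13
Repair 5: 13→22
Repair 3: 22→33

33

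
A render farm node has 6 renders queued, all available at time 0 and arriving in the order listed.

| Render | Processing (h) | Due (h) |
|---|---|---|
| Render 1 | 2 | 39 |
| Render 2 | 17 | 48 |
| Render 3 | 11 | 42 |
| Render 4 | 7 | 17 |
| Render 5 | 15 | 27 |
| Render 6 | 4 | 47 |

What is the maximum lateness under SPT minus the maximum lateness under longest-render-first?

SPT (increasing processing time): Render 1 Render 6 Render 4 Render 3 Render 5 Render 2.
Render 1: 0→2, due 39, lateness -37
Render 6: 2→6, due 47, lateness -41
Render 4: 6→13, due 17, lateness -4
Render 3: 13→24, due 42, lateness -18
Render 5: 24→39, due 27, lateness 12
Render 2: 39→56, due 48, lateness 8
Maximum = 12.
LPT (decreasing processing time): Render 2 Render 5 Render 3 Render 4 Render 6 Render 1.
Render 2: 0→17, due 48, lateness -31
Render 5: 17→32, due 27, lateness 5
Render 3: 32→43, due 42, lateness 1
Render 4: 43→50, due 17, lateness 33
Render 6: 50→54, due 47, lateness 7
Render 1: 54→56, due 39, lateness 17
Maximum = 33.
Difference = 12 − 33 = -21.

-21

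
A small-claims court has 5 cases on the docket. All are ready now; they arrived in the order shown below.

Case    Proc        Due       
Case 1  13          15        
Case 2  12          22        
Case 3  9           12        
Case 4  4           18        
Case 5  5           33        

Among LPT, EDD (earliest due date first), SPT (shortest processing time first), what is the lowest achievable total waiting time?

LPT (decreasing processing time): Case 1 Case 2 Case 3 Case 5 Case 4.
Case 1: waits 0, runs 0→13
Case 2: waits 13, runs 13→25
Case 3: waits 25, runs 25→34
Case 5: waits 34, runs 34→39
Case 4: waits 39, runs 39→43
Sum = 0+13+25+34+39 = 111.
EDD (increasing due date): Case 3 Case 1 Case 4 Case 2 Case 5.
Case 3: waits 0, runs 0→9
Case 1: waits 9, runs 9→22
Case 4: waits 22, runs 22→26
Case 2: waits 26, runs 26→38
Case 5: waits 38, runs 38→43
Sum = 0+9+22+26+38 = 95.
SPT (increasing processing time): Case 4 Case 5 Case 3 Case 2 Case 1.
Case 4: waits 0, runs 0→4
Case 5: waits 4, runs 4→9
Case 3: waits 9, runs 9→18
Case 2: waits 18, runs 18→30
Case 1: waits 30, runs 30→43
Sum = 0+4+9+18+30 = 61.
LPT 111, EDD 95, SPT 61 → minimum 61.

61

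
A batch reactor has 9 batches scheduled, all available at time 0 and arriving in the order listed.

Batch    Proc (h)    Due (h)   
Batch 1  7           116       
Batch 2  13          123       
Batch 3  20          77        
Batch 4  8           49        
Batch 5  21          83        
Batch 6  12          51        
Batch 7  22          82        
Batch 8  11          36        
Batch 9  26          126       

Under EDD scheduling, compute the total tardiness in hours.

EDD (increasing due date): Batch 8 Batch 4 Batch 6 Batch 3 Batch 7 Batch 5 Batch 1 Batch 2 Batch 9.
Batch 8: 0→11, due 36, tardiness 0
Batch 4: 11→19, due 49, tardiness 0
Batch 6: 19→31, due 51, tardiness 0
Batch 3: 31→51, due 77, tardiness 0
Batch 7: 51→73, due 82, tardiness 0
Batch 5: 73→94, due 83, tardiness 11
Batch 1: 94→101, due 116, tardiness 0
Batch 2: 101→114, due 123, tardiness 0
Batch 9: 114→140, due 126, tardiness 14
Sum = 0+0+0+0+0+11+0+0+14 = 25.

25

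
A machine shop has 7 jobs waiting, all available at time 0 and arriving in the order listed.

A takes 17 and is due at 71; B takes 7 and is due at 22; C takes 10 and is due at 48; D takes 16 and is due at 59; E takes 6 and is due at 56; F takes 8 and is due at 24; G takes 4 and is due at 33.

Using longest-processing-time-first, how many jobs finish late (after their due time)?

4

LPT (decreasing processing time): A D C F B E G.
A: 0→17, due 71, tardiness 0
D: 17→33, due 59, tardiness 0
C: 33→43, due 48, tardiness 0
F: 43→51, due 24, tardiness 27
B: 51→58, due 22, tardiness 36
E: 58→64, due 56, tardiness 8
G: 64→68, due 33, tardiness 35
Late jobs: 4.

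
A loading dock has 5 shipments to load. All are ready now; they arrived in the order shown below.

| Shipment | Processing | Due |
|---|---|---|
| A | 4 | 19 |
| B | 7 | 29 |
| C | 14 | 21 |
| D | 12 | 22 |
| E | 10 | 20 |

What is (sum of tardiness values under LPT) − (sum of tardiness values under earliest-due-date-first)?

LPT (decreasing processing time): C D E B A.
C: 0→14, due 21, tardiness 0
D: 14→26, due 22, tardiness 4
E: 26→36, due 20, tardiness 16
B: 36→43, due 29, tardiness 14
A: 43→47, due 19, tardiness 28
Sum = 0+4+16+14+28 = 62.
EDD (increasing due date): A E C D B.
A: 0→4, due 19, tardiness 0
E: 4→14, due 20, tardiness 0
C: 14→28, due 21, tardiness 7
D: 28→40, due 22, tardiness 18
B: 40→47, due 29, tardiness 18
Sum = 0+0+7+18+18 = 43.
Difference = 62 − 43 = 19.

19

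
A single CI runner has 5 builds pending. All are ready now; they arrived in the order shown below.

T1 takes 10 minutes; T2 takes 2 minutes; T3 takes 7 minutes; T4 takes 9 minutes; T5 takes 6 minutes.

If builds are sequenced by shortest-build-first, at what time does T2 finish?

2

SPT (increasing processing time): T2 T5 T3 T4 T1.
T2: 0→2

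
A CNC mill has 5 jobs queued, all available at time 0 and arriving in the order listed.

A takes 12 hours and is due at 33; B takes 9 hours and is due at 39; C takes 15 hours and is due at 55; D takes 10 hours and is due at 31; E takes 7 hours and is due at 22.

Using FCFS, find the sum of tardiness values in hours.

FIFO (arrival order): A B C D E.
A: 0→12, due 33, tardiness 0
B: 12→21, due 39, tardiness 0
C: 21→36, due 55, tardiness 0
D: 36→46, due 31, tardiness 15
E: 46→53, due 22, tardiness 31
Sum = 0+0+0+15+31 = 46.

46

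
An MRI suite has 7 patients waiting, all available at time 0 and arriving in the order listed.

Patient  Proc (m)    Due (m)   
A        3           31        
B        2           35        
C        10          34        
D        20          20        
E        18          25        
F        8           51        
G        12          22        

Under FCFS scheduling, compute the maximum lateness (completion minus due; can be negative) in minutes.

FIFO (arrival order): A B C D E F G.
A: 0→3, due 31, lateness -28
B: 3→5, due 35, lateness -30
C: 5→15, due 34, lateness -19
D: 15→35, due 20, lateness 15
E: 35→53, due 25, lateness 28
F: 53→61, due 51, lateness 10
G: 61→73, due 22, lateness 51
Maximum = 51.

51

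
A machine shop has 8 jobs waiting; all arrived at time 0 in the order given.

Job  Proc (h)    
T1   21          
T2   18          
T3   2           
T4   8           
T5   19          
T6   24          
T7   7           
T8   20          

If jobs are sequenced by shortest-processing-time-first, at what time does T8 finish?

SPT (increasing processing time): T3 T7 T4 T2 T5 T8 T1 T6.
T3: 0→2
T7: 2→9
T4: 9→17
T2: 17→35
T5: 35→54
T8: 54→74

74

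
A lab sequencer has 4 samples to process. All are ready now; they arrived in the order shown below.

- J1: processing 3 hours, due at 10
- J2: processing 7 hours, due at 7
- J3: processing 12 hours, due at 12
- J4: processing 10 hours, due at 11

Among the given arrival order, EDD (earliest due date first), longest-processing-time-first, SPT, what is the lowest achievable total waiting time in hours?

33

FIFO (arrival order): J1 J2 J3 J4.
J1: waits 0, runs 0→3
J2: waits 3, runs 3→10
J3: waits 10, runs 10→22
J4: waits 22, runs 22→32
Sum = 0+3+10+22 = 35.
EDD (increasing due date): J2 J1 J4 J3.
J2: waits 0, runs 0→7
J1: waits 7, runs 7→10
J4: waits 10, runs 10→20
J3: waits 20, runs 20→32
Sum = 0+7+10+20 = 37.
LPT (decreasing processing time): J3 J4 J2 J1.
J3: waits 0, runs 0→12
J4: waits 12, runs 12→22
J2: waits 22, runs 22→29
J1: waits 29, runs 29→32
Sum = 0+12+22+29 = 63.
SPT (increasing processing time): J1 J2 J4 J3.
J1: waits 0, runs 0→3
J2: waits 3, runs 3→10
J4: waits 10, runs 10→20
J3: waits 20, runs 20→32
Sum = 0+3+10+20 = 33.
FIFO 35, EDD 37, LPT 63, SPT 33 → minimum 33.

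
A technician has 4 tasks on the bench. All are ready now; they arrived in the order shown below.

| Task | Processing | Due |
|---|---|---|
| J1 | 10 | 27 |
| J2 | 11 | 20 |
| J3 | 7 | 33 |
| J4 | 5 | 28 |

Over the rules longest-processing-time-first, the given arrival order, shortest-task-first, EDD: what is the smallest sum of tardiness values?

LPT (decreasing processing time): J2 J1 J3 J4.
J2: 0→11, due 20, tardiness 0
J1: 11→21, due 27, tardiness 0
J3: 21→28, due 33, tardiness 0
J4: 28→33, due 28, tardiness 5
Sum = 0+0+0+5 = 5.
FIFO (arrival order): J1 J2 J3 J4.
J1: 0→10, due 27, tardiness 0
J2: 10→21, due 20, tardiness 1
J3: 21→28, due 33, tardiness 0
J4: 28→33, due 28, tardiness 5
Sum = 0+1+0+5 = 6.
SPT (increasing processing time): J4 J3 J1 J2.
J4: 0→5, due 28, tardiness 0
J3: 5→12, due 33, tardiness 0
J1: 12→22, due 27, tardiness 0
J2: 22→33, due 20, tardiness 13
Sum = 0+0+0+13 = 13.
EDD (increasing due date): J2 J1 J4 J3.
J2: 0→11, due 20, tardiness 0
J1: 11→21, due 27, tardiness 0
J4: 21→26, due 28, tardiness 0
J3: 26→33, due 33, tardiness 0
Sum = 0+0+0+0 = 0.
LPT 5, FIFO 6, SPT 13, EDD 0 → minimum 0.

0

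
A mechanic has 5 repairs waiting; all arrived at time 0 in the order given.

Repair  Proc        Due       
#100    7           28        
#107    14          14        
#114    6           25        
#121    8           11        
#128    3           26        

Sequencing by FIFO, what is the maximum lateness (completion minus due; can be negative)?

FIFO (arrival order): #100 #107 #114 #121 #128.
#100: 0→7, due 28, lateness -21
#107: 7→21, due 14, lateness 7
#114: 21→27, due 25, lateness 2
#121: 27→35, due 11, lateness 24
#128: 35→38, due 26, lateness 12
Maximum = 24.

24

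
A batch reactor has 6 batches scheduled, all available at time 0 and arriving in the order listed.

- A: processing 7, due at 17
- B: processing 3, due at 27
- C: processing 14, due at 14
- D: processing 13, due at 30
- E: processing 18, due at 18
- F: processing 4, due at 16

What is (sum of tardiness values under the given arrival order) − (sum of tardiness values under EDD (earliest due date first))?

14

FIFO (arrival order): A B C D E F.
A: 0→7, due 17, tardiness 0
B: 7→10, due 27, tardiness 0
C: 10→24, due 14, tardiness 10
D: 24→37, due 30, tardiness 7
E: 37→55, due 18, tardiness 37
F: 55→59, due 16, tardiness 43
Sum = 0+0+10+7+37+43 = 97.
EDD (increasing due date): C F A E B D.
C: 0→14, due 14, tardiness 0
F: 14→18, due 16, tardiness 2
A: 18→25, due 17, tardiness 8
E: 25→43, due 18, tardiness 25
B: 43→46, due 27, tardiness 19
D: 46→59, due 30, tardiness 29
Sum = 0+2+8+25+19+29 = 83.
Difference = 97 − 83 = 14.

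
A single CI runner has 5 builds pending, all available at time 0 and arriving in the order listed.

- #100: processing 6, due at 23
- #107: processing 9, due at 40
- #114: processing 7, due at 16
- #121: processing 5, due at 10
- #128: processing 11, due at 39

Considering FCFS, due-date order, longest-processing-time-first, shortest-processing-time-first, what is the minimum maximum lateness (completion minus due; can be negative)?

FIFO (arrival order): #100 #107 #114 #121 #128.
#100: 0→6, due 23, lateness -17
#107: 6→15, due 40, lateness -25
#114: 15→22, due 16, lateness 6
#121: 22→27, due 10, lateness 17
#128: 27→38, due 39, lateness -1
Maximum = 17.
EDD (increasing due date): #121 #114 #100 #128 #107.
#121: 0→5, due 10, lateness -5
#114: 5→12, due 16, lateness -4
#100: 12→18, due 23, lateness -5
#128: 18→29, due 39, lateness -10
#107: 29→38, due 40, lateness -2
Maximum = -2.
LPT (decreasing processing time): #128 #107 #114 #100 #121.
#128: 0→11, due 39, lateness -28
#107: 11→20, due 40, lateness -20
#114: 20→27, due 16, lateness 11
#100: 27→33, due 23, lateness 10
#121: 33→38, due 10, lateness 28
Maximum = 28.
SPT (increasing processing time): #121 #100 #114 #107 #128.
#121: 0→5, due 10, lateness -5
#100: 5→11, due 23, lateness -12
#114: 11→18, due 16, lateness 2
#107: 18→27, due 40, lateness -13
#128: 27→38, due 39, lateness -1
Maximum = 2.
FIFO 17, EDD -2, LPT 28, SPT 2 → minimum -2.

-2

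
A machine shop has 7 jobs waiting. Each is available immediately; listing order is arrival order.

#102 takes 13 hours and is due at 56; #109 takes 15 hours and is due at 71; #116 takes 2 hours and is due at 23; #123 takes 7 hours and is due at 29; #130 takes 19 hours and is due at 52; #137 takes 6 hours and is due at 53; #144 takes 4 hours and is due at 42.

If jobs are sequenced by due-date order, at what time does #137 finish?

EDD (increasing due date): #116 #123 #144 #130 #137 #102 #109.
#116: 0→2
#123: 2→9
#144: 9→13
#130: 13→32
#137: 32→38

38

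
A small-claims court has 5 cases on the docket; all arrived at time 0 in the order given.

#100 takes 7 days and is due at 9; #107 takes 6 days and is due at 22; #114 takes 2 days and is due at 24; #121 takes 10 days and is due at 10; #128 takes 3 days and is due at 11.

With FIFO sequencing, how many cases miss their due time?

FIFO (arrival order): #100 #107 #114 #121 #128.
#100: 0→7, due 9, tardiness 0
#107: 7→13, due 22, tardiness 0
#114: 13→15, due 24, tardiness 0
#121: 15→25, due 10, tardiness 15
#128: 25→28, due 11, tardiness 17
Late cases: 2.

2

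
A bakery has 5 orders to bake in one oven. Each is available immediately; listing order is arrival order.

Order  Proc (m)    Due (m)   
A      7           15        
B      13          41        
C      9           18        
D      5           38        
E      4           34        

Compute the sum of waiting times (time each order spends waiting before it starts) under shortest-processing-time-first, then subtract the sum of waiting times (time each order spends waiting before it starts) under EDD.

-14

SPT (increasing processing time): E D A C B.
E: waits 0, runs 0→4
D: waits 4, runs 4→9
A: waits 9, runs 9→16
C: waits 16, runs 16→25
B: waits 25, runs 25→38
Sum = 0+4+9+16+25 = 54.
EDD (increasing due date): A C E D B.
A: waits 0, runs 0→7
C: waits 7, runs 7→16
E: waits 16, runs 16→20
D: waits 20, runs 20→25
B: waits 25, runs 25→38
Sum = 0+7+16+20+25 = 68.
Difference = 54 − 68 = -14.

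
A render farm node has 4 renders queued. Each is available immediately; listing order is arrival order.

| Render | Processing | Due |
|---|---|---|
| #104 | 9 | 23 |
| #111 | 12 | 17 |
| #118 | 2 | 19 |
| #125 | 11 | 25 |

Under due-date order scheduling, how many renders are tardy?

EDD (increasing due date): #111 #118 #104 #125.
#111: 0→12, due 17, tardiness 0
#118: 12→14, due 19, tardiness 0
#104: 14→23, due 23, tardiness 0
#125: 23→34, due 25, tardiness 9
Late renders: 1.

1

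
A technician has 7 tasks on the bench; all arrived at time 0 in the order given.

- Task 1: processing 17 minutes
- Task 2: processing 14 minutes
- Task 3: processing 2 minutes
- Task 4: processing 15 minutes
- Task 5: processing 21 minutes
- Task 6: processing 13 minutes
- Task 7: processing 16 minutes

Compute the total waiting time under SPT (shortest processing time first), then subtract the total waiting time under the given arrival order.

-53

SPT (increasing processing time): Task 3 Task 6 Task 2 Task 4 Task 7 Task 1 Task 5.
Task 3: waits 0, runs 0→2
Task 6: waits 2, runs 2→15
Task 2: waits 15, runs 15→29
Task 4: waits 29, runs 29→44
Task 7: waits 44, runs 44→60
Task 1: waits 60, runs 60→77
Task 5: waits 77, runs 77→98
Sum = 0+2+15+29+44+60+77 = 227.
FIFO (arrival order): Task 1 Task 2 Task 3 Task 4 Task 5 Task 6 Task 7.
Task 1: waits 0, runs 0→17
Task 2: waits 17, runs 17→31
Task 3: waits 31, runs 31→33
Task 4: waits 33, runs 33→48
Task 5: waits 48, runs 48→69
Task 6: waits 69, runs 69→82
Task 7: waits 82, runs 82→98
Sum = 0+17+31+33+48+69+82 = 280.
Difference = 227 − 280 = -53.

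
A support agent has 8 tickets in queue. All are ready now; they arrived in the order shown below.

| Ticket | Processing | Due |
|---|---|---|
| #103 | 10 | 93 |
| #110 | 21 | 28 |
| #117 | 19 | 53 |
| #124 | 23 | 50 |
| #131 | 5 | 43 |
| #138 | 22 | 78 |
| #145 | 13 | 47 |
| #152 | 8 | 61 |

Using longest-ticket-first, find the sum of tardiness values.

LPT (decreasing processing time): #124 #138 #110 #117 #145 #103 #152 #131.
#124: 0→23, due 50, tardiness 0
#138: 23→45, due 78, tardiness 0
#110: 45→66, due 28, tardiness 38
#117: 66→85, due 53, tardiness 32
#145: 85→98, due 47, tardiness 51
#103: 98→108, due 93, tardiness 15
#152: 108→116, due 61, tardiness 55
#131: 116→121, due 43, tardiness 78
Sum = 0+0+38+32+51+15+55+78 = 269.

269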